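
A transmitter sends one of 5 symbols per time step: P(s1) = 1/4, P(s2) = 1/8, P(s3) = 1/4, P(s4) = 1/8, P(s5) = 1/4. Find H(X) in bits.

2.25 bits

Each probability is a power of 1/2, so log₂(1/p) is an integer.
H = Σ p·log₂(1/p) = 1/4·2 + 1/8·3 + 1/4·2 + 1/8·3 + 1/4·2 = 2.25 bits.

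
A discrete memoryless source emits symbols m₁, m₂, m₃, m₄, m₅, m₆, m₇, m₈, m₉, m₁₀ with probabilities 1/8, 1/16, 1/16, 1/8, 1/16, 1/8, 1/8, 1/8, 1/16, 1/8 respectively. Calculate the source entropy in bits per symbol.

3.25 bits

Each probability is a power of 1/2, so log₂(1/p) is an integer.
H = Σ p·log₂(1/p) = 1/8·3 + 1/16·4 + 1/16·4 + 1/8·3 + 1/16·4 + 1/8·3 + 1/8·3 + 1/8·3 + 1/16·4 + 1/8·3 = 3.25 bits.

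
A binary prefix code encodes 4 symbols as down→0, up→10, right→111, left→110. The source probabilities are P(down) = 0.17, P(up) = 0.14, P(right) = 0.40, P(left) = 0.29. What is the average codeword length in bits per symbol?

2.52 bits/symbol

L̄ = Σ pᵢ·ℓᵢ = 0.17·1 + 0.14·2 + 0.40·3 + 0.29·3 = 2.52 bits/symbol.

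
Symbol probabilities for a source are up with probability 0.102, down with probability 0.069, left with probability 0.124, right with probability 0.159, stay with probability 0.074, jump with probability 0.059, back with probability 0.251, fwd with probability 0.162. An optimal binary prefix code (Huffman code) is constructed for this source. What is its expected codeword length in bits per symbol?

2.877 bits/symbol

Repeatedly combine the two least-probable nodes; the expected code length is the sum of the merged weights.
merge 59/1000 + 69/1000 → 16/125
merge 37/500 + 51/500 → 22/125
merge 31/250 + 16/125 → 63/250
merge 159/1000 + 81/500 → 321/1000
merge 22/125 + 251/1000 → 427/1000
merge 63/250 + 321/1000 → 573/1000
merge 427/1000 + 573/1000 → 1
L = 16/125 + 22/125 + 63/250 + 321/1000 + 427/1000 + 573/1000 + 1 = 2877/1000 = 2.877 bits/symbol.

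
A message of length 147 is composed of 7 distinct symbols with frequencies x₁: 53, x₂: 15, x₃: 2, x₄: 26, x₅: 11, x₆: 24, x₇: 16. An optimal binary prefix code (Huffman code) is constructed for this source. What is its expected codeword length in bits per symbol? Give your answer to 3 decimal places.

Probabilities are the counts divided by 147.
Repeatedly combine the two least-probable nodes; the expected code length is the sum of the merged weights.
merge 2/147 + 11/147 → 13/147
merge 13/147 + 5/49 → 4/21
merge 16/147 + 8/49 → 40/147
merge 26/147 + 4/21 → 18/49
merge 40/147 + 53/147 → 31/49
merge 18/49 + 31/49 → 1
L = 13/147 + 4/21 + 40/147 + 18/49 + 31/49 + 1 = 125/49 ≈ 2.551 bits/symbol.

2.551 bits/symbol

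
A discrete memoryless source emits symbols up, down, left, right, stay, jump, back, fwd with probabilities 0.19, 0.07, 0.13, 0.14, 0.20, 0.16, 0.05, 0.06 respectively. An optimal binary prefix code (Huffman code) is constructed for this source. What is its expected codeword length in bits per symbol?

Repeatedly combine the two least-probable nodes; the expected code length is the sum of the merged weights.
merge 1/20 + 3/50 → 11/100
merge 7/100 + 11/100 → 9/50
merge 13/100 + 7/50 → 27/100
merge 4/25 + 9/50 → 17/50
merge 19/100 + 1/5 → 39/100
merge 27/100 + 17/50 → 61/100
merge 39/100 + 61/100 → 1
L = 11/100 + 9/50 + 27/100 + 17/50 + 39/100 + 61/100 + 1 = 29/10 = 2.9 bits/symbol.

2.9 bits/symbol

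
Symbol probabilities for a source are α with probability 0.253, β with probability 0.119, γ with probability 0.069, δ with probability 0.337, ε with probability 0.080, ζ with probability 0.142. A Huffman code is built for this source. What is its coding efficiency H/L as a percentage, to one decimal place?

Entropy H = −Σ p log₂ p ≈ 2.3534 bits.
Huffman merges: 69/1000+2/25→149/1000; 119/1000+71/500→261/1000; 149/1000+253/1000→201/500; 261/1000+337/1000→299/500; 201/500+299/500→1. L = 241/100 ≈ 2.4100.
Efficiency = H/L = 2.3534/2.4100 = 97.7%.

97.7%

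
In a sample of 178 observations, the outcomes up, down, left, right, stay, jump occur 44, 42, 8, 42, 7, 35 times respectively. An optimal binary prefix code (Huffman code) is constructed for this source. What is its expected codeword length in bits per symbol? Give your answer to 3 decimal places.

2.365 bits/symbol

Probabilities are the counts divided by 178.
Repeatedly combine the two least-probable nodes; the expected code length is the sum of the merged weights.
merge 7/178 + 4/89 → 15/178
merge 15/178 + 35/178 → 25/89
merge 21/89 + 21/89 → 42/89
merge 22/89 + 25/89 → 47/89
merge 42/89 + 47/89 → 1
L = 15/178 + 25/89 + 42/89 + 47/89 + 1 = 421/178 ≈ 2.365 bits/symbol.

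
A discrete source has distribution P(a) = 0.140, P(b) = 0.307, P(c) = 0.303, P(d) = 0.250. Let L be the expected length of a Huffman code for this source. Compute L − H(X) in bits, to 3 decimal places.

0.058 bits

Entropy H = −Σ p log₂ p ≈ 1.9421 bits.
Huffman merges: 7/50+1/4→39/100; 303/1000+307/1000→61/100; 39/100+61/100→1. L = 2 ≈ 2.0000.
L − H = 2.0000 − 1.9421 = 0.058 bits.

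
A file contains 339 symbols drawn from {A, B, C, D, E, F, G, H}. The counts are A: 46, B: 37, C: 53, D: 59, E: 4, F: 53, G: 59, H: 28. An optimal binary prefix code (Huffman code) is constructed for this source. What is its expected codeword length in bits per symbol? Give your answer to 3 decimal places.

2.920 bits/symbol

Probabilities are the counts divided by 339.
Repeatedly combine the two least-probable nodes; the expected code length is the sum of the merged weights.
merge 4/339 + 28/339 → 32/339
merge 32/339 + 37/339 → 23/113
merge 46/339 + 53/339 → 33/113
merge 53/339 + 59/339 → 112/339
merge 59/339 + 23/113 → 128/339
merge 33/113 + 112/339 → 211/339
merge 128/339 + 211/339 → 1
L = 32/339 + 23/113 + 33/113 + 112/339 + 128/339 + 211/339 + 1 = 330/113 ≈ 2.920 bits/symbol.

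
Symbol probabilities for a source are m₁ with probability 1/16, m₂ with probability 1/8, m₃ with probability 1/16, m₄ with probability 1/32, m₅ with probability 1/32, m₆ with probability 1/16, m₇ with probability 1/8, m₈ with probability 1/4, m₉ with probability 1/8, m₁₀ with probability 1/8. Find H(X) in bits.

3.0625 bits

Each probability is a power of 1/2, so log₂(1/p) is an integer.
H = Σ p·log₂(1/p) = 1/16·4 + 1/8·3 + 1/16·4 + 1/32·5 + 1/32·5 + 1/16·4 + 1/8·3 + 1/4·2 + 1/8·3 + 1/8·3 = 3.0625 bits.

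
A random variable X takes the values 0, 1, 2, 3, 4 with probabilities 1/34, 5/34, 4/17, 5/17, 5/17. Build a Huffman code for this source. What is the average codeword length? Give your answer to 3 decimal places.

2.176 bits/symbol

Repeatedly combine the two least-probable nodes; the expected code length is the sum of the merged weights.
merge 1/34 + 5/34 → 3/17
merge 3/17 + 4/17 → 7/17
merge 5/17 + 5/17 → 10/17
merge 7/17 + 10/17 → 1
L = 3/17 + 7/17 + 10/17 + 1 = 37/17 ≈ 2.176 bits/symbol.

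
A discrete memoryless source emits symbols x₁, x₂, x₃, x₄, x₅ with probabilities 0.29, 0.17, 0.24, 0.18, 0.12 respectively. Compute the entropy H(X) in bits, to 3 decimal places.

2.259 bits

H = −Σ pᵢ log₂ pᵢ.
−0.29·log₂(0.29) = 0.5179
−0.17·log₂(0.17) = 0.4346
−0.24·log₂(0.24) = 0.4941
−0.18·log₂(0.18) = 0.4453
−0.12·log₂(0.12) = 0.3671
Sum ≈ 2.2590 → 2.259 bits.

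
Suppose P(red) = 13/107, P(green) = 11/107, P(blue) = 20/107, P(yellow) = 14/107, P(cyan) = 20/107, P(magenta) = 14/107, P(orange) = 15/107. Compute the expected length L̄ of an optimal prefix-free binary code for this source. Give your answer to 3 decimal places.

2.813 bits/symbol

Repeatedly combine the two least-probable nodes; the expected code length is the sum of the merged weights.
merge 11/107 + 13/107 → 24/107
merge 14/107 + 14/107 → 28/107
merge 15/107 + 20/107 → 35/107
merge 20/107 + 24/107 → 44/107
merge 28/107 + 35/107 → 63/107
merge 44/107 + 63/107 → 1
L = 24/107 + 28/107 + 35/107 + 44/107 + 63/107 + 1 = 301/107 ≈ 2.813 bits/symbol.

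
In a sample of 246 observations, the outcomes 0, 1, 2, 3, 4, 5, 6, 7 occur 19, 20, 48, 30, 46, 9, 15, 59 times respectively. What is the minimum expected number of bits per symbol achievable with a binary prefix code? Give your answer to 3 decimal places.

Probabilities are the counts divided by 246.
Repeatedly combine the two least-probable nodes; the expected code length is the sum of the merged weights.
merge 3/82 + 5/82 → 4/41
merge 19/246 + 10/123 → 13/82
merge 4/41 + 5/41 → 9/41
merge 13/82 + 23/123 → 85/246
merge 8/41 + 9/41 → 17/41
merge 59/246 + 85/246 → 24/41
merge 17/41 + 24/41 → 1
L = 4/41 + 13/82 + 9/41 + 85/246 + 17/41 + 24/41 + 1 = 347/123 ≈ 2.821 bits/symbol.

2.821 bits/symbol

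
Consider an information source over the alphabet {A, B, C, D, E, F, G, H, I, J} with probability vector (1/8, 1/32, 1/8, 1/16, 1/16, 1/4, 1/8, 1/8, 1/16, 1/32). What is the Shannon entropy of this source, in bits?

Each probability is a power of 1/2, so log₂(1/p) is an integer.
H = Σ p·log₂(1/p) = 1/8·3 + 1/32·5 + 1/8·3 + 1/16·4 + 1/16·4 + 1/4·2 + 1/8·3 + 1/8·3 + 1/16·4 + 1/32·5 = 3.0625 bits.

3.0625 bits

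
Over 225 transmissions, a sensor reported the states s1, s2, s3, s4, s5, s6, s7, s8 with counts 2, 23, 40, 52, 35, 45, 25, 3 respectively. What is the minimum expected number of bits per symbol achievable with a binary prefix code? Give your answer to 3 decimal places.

2.716 bits/symbol

Probabilities are the counts divided by 225.
Repeatedly combine the two least-probable nodes; the expected code length is the sum of the merged weights.
merge 2/225 + 1/75 → 1/45
merge 1/45 + 23/225 → 28/225
merge 1/9 + 28/225 → 53/225
merge 7/45 + 8/45 → 1/3
merge 1/5 + 52/225 → 97/225
merge 53/225 + 1/3 → 128/225
merge 97/225 + 128/225 → 1
L = 1/45 + 28/225 + 53/225 + 1/3 + 97/225 + 128/225 + 1 = 611/225 ≈ 2.716 bits/symbol.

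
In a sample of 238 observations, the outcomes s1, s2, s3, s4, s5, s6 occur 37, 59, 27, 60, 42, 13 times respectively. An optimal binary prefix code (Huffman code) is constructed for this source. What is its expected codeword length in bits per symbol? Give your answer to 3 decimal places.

Probabilities are the counts divided by 238.
Repeatedly combine the two least-probable nodes; the expected code length is the sum of the merged weights.
merge 13/238 + 27/238 → 20/119
merge 37/238 + 20/119 → 11/34
merge 3/17 + 59/238 → 101/238
merge 30/119 + 11/34 → 137/238
merge 101/238 + 137/238 → 1
L = 20/119 + 11/34 + 101/238 + 137/238 + 1 = 593/238 ≈ 2.492 bits/symbol.

2.492 bits/symbol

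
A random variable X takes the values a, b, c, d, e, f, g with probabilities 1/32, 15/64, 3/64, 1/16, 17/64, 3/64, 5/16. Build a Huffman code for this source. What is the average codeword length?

2.375 bits/symbol

Repeatedly combine the two least-probable nodes; the expected code length is the sum of the merged weights.
merge 1/32 + 3/64 → 5/64
merge 3/64 + 1/16 → 7/64
merge 5/64 + 7/64 → 3/16
merge 3/16 + 15/64 → 27/64
merge 17/64 + 5/16 → 37/64
merge 27/64 + 37/64 → 1
L = 5/64 + 7/64 + 3/16 + 27/64 + 37/64 + 1 = 19/8 = 2.375 bits/symbol.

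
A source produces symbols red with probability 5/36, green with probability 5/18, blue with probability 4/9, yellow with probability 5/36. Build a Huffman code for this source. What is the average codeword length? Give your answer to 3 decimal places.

Repeatedly combine the two least-probable nodes; the expected code length is the sum of the merged weights.
merge 5/36 + 5/36 → 5/18
merge 5/18 + 5/18 → 5/9
merge 4/9 + 5/9 → 1
L = 5/18 + 5/9 + 1 = 11/6 ≈ 1.833 bits/symbol.

1.833 bits/symbol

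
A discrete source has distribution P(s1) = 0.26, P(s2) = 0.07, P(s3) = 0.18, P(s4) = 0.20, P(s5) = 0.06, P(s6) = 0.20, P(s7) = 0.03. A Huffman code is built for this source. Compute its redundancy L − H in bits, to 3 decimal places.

0.047 bits

Entropy H = −Σ p log₂ p ≈ 2.5432 bits.
Huffman merges: 3/100+3/50→9/100; 7/100+9/100→4/25; 4/25+9/50→17/50; 1/5+1/5→2/5; 13/50+17/50→3/5; 2/5+3/5→1. L = 259/100 ≈ 2.5900.
L − H = 2.5900 − 2.5432 = 0.047 bits.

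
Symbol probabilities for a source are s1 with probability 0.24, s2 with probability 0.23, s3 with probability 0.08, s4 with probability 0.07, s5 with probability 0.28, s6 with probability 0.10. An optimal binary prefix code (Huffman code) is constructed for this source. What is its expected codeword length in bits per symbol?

2.4 bits/symbol

Repeatedly combine the two least-probable nodes; the expected code length is the sum of the merged weights.
merge 7/100 + 2/25 → 3/20
merge 1/10 + 3/20 → 1/4
merge 23/100 + 6/25 → 47/100
merge 1/4 + 7/25 → 53/100
merge 47/100 + 53/100 → 1
L = 3/20 + 1/4 + 47/100 + 53/100 + 1 = 12/5 = 2.4 bits/symbol.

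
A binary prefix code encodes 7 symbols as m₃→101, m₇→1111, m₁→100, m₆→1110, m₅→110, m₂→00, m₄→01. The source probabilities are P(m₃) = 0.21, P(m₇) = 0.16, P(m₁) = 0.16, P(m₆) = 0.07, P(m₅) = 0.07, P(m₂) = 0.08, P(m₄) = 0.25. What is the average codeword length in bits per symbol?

2.9 bits/symbol

L̄ = Σ pᵢ·ℓᵢ = 0.21·3 + 0.16·4 + 0.16·3 + 0.07·4 + 0.07·3 + 0.08·2 + 0.25·2 = 2.9 bits/symbol.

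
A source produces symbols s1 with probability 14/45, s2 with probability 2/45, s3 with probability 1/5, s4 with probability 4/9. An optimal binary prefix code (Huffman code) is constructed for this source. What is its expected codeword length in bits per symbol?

Repeatedly combine the two least-probable nodes; the expected code length is the sum of the merged weights.
merge 2/45 + 1/5 → 11/45
merge 11/45 + 14/45 → 5/9
merge 4/9 + 5/9 → 1
L = 11/45 + 5/9 + 1 = 9/5 = 1.8 bits/symbol.

1.8 bits/symbol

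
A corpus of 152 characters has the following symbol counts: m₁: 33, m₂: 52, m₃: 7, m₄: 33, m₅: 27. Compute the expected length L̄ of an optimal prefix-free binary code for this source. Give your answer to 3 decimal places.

2.224 bits/symbol

Probabilities are the counts divided by 152.
Repeatedly combine the two least-probable nodes; the expected code length is the sum of the merged weights.
merge 7/152 + 27/152 → 17/76
merge 33/152 + 33/152 → 33/76
merge 17/76 + 13/38 → 43/76
merge 33/76 + 43/76 → 1
L = 17/76 + 33/76 + 43/76 + 1 = 169/76 ≈ 2.224 bits/symbol.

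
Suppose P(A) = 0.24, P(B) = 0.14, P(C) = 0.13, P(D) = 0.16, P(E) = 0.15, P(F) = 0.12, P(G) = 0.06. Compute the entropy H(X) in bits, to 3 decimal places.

2.718 bits

H = −Σ pᵢ log₂ pᵢ.
−0.24·log₂(0.24) = 0.4941
−0.14·log₂(0.14) = 0.3971
−0.13·log₂(0.13) = 0.3826
−0.16·log₂(0.16) = 0.4230
−0.15·log₂(0.15) = 0.4105
−0.12·log₂(0.12) = 0.3671
−0.06·log₂(0.06) = 0.2435
Sum ≈ 2.7181 → 2.718 bits.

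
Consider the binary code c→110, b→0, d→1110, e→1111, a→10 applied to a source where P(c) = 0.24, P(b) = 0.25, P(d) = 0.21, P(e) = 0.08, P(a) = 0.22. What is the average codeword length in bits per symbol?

2.57 bits/symbol

L̄ = Σ pᵢ·ℓᵢ = 0.24·3 + 0.25·1 + 0.21·4 + 0.08·4 + 0.22·2 = 2.57 bits/symbol.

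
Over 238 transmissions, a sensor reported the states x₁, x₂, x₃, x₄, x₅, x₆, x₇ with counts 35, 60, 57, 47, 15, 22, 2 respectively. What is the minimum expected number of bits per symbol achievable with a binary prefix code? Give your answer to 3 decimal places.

Probabilities are the counts divided by 238.
Repeatedly combine the two least-probable nodes; the expected code length is the sum of the merged weights.
merge 1/119 + 15/238 → 1/14
merge 1/14 + 11/119 → 39/238
merge 5/34 + 39/238 → 37/119
merge 47/238 + 57/238 → 52/119
merge 30/119 + 37/119 → 67/119
merge 52/119 + 67/119 → 1
L = 1/14 + 39/238 + 37/119 + 52/119 + 67/119 + 1 = 303/119 ≈ 2.546 bits/symbol.

2.546 bits/symbol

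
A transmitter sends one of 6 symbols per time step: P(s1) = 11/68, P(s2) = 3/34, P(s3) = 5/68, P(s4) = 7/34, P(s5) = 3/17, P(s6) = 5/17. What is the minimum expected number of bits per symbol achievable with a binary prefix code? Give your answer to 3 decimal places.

Repeatedly combine the two least-probable nodes; the expected code length is the sum of the merged weights.
merge 5/68 + 3/34 → 11/68
merge 11/68 + 11/68 → 11/34
merge 3/17 + 7/34 → 13/34
merge 5/17 + 11/34 → 21/34
merge 13/34 + 21/34 → 1
L = 11/68 + 11/34 + 13/34 + 21/34 + 1 = 169/68 ≈ 2.485 bits/symbol.

2.485 bits/symbol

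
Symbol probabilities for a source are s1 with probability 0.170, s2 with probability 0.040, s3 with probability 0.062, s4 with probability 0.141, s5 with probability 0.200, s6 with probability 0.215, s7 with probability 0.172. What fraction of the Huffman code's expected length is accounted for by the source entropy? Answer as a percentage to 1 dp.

Entropy H = −Σ p log₂ p ≈ 2.6455 bits.
Huffman merges: 1/25+31/500→51/500; 51/500+141/1000→243/1000; 17/100+43/250→171/500; 1/5+43/200→83/200; 243/1000+171/500→117/200; 83/200+117/200→1. L = 2687/1000 ≈ 2.6870.
Efficiency = H/L = 2.6455/2.6870 = 98.5%.

98.5%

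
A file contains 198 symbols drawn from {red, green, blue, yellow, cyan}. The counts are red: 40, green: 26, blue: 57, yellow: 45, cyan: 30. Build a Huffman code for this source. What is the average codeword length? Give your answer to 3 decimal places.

2.283 bits/symbol

Probabilities are the counts divided by 198.
Repeatedly combine the two least-probable nodes; the expected code length is the sum of the merged weights.
merge 13/99 + 5/33 → 28/99
merge 20/99 + 5/22 → 85/198
merge 28/99 + 19/66 → 113/198
merge 85/198 + 113/198 → 1
L = 28/99 + 85/198 + 113/198 + 1 = 226/99 ≈ 2.283 bits/symbol.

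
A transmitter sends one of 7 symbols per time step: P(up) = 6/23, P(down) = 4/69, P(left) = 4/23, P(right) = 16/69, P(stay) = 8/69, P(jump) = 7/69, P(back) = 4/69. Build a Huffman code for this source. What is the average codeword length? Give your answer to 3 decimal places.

Repeatedly combine the two least-probable nodes; the expected code length is the sum of the merged weights.
merge 4/69 + 4/69 → 8/69
merge 7/69 + 8/69 → 5/23
merge 8/69 + 4/23 → 20/69
merge 5/23 + 16/69 → 31/69
merge 6/23 + 20/69 → 38/69
merge 31/69 + 38/69 → 1
L = 8/69 + 5/23 + 20/69 + 31/69 + 38/69 + 1 = 181/69 ≈ 2.623 bits/symbol.

2.623 bits/symbol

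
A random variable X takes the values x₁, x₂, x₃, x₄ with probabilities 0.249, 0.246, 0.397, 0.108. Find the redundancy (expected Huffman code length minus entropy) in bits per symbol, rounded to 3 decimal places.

Entropy H = −Σ p log₂ p ≈ 1.8731 bits.
Huffman merges: 27/250+123/500→177/500; 249/1000+177/500→603/1000; 397/1000+603/1000→1. L = 1957/1000 ≈ 1.9570.
L − H = 1.9570 − 1.8731 = 0.084 bits.

0.084 bits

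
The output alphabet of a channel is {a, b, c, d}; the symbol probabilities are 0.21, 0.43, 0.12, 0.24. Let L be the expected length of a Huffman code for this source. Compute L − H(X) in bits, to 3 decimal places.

Entropy H = −Σ p log₂ p ≈ 1.8576 bits.
Huffman merges: 3/25+21/100→33/100; 6/25+33/100→57/100; 43/100+57/100→1. L = 19/10 ≈ 1.9000.
L − H = 1.9000 − 1.8576 = 0.042 bits.

0.042 bits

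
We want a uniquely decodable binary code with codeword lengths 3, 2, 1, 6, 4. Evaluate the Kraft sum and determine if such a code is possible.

With common denominator 2^6 = 64: Σ 2^(−ℓᵢ) = 8/64 + 16/64 + 32/64 + 1/64 + 4/64 = 61/64 = 0.953125.
Kraft's inequality requires Σ ≤ 1; here Σ = 0.953125 ≤ 1, so such a prefix code exists.

0.953125; yes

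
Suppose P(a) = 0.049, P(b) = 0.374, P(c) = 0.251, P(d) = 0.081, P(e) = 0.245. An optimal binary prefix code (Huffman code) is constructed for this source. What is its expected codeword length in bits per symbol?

Repeatedly combine the two least-probable nodes; the expected code length is the sum of the merged weights.
merge 49/1000 + 81/1000 → 13/100
merge 13/100 + 49/200 → 3/8
merge 251/1000 + 187/500 → 5/8
merge 3/8 + 5/8 → 1
L = 13/100 + 3/8 + 5/8 + 1 = 213/100 = 2.13 bits/symbol.

2.13 bits/symbol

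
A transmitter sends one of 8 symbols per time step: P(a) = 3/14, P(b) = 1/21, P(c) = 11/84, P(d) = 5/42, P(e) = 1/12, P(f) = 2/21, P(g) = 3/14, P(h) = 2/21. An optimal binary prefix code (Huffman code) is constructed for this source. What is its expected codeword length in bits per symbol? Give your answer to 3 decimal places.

2.893 bits/symbol

Repeatedly combine the two least-probable nodes; the expected code length is the sum of the merged weights.
merge 1/21 + 1/12 → 11/84
merge 2/21 + 2/21 → 4/21
merge 5/42 + 11/84 → 1/4
merge 11/84 + 4/21 → 9/28
merge 3/14 + 3/14 → 3/7
merge 1/4 + 9/28 → 4/7
merge 3/7 + 4/7 → 1
L = 11/84 + 4/21 + 1/4 + 9/28 + 3/7 + 4/7 + 1 = 81/28 ≈ 2.893 bits/symbol.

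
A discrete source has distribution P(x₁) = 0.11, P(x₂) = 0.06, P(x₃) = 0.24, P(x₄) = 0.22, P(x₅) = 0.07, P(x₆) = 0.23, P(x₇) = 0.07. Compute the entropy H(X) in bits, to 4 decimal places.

2.5933 bits

H = −Σ pᵢ log₂ pᵢ.
−0.11·log₂(0.11) = 0.3503
−0.06·log₂(0.06) = 0.2435
−0.24·log₂(0.24) = 0.4941
−0.22·log₂(0.22) = 0.4806
−0.07·log₂(0.07) = 0.2686
−0.23·log₂(0.23) = 0.4877
−0.07·log₂(0.07) = 0.2686
Sum ≈ 2.5933 → 2.5933 bits.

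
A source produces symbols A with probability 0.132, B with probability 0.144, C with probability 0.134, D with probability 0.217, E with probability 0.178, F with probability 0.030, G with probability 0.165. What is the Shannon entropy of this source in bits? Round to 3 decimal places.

H = −Σ pᵢ log₂ pᵢ.
−0.132·log₂(0.132) = 0.3856
−0.144·log₂(0.144) = 0.4026
−0.134·log₂(0.134) = 0.3886
−0.217·log₂(0.217) = 0.4783
−0.178·log₂(0.178) = 0.4432
−0.030·log₂(0.030) = 0.1518
−0.165·log₂(0.165) = 0.4289
Sum ≈ 2.6790 → 2.679 bits.

2.679 bits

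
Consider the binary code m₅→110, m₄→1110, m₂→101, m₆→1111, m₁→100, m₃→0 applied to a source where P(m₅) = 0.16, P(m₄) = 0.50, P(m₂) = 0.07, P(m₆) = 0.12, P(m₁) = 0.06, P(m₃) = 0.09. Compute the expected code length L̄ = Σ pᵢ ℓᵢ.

L̄ = Σ pᵢ·ℓᵢ = 0.16·3 + 0.50·4 + 0.07·3 + 0.12·4 + 0.06·3 + 0.09·1 = 3.44 bits/symbol.

3.44 bits/symbol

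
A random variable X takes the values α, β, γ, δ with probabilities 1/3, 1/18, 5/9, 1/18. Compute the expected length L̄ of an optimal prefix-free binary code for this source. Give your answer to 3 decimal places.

Repeatedly combine the two least-probable nodes; the expected code length is the sum of the merged weights.
merge 1/18 + 1/18 → 1/9
merge 1/9 + 1/3 → 4/9
merge 4/9 + 5/9 → 1
L = 1/9 + 4/9 + 1 = 14/9 ≈ 1.556 bits/symbol.

1.556 bits/symbol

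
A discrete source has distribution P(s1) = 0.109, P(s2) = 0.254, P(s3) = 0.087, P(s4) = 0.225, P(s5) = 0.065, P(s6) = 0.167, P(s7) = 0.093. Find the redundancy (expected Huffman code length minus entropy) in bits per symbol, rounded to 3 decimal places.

Entropy H = −Σ p log₂ p ≈ 2.6476 bits.
Huffman merges: 13/200+87/1000→19/125; 93/1000+109/1000→101/500; 19/125+167/1000→319/1000; 101/500+9/40→427/1000; 127/500+319/1000→573/1000; 427/1000+573/1000→1. L = 2673/1000 ≈ 2.6730.
L − H = 2.6730 − 2.6476 = 0.025 bits.

0.025 bits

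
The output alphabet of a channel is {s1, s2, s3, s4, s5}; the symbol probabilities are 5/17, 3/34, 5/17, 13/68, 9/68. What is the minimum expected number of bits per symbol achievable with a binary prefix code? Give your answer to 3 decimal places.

2.221 bits/symbol

Repeatedly combine the two least-probable nodes; the expected code length is the sum of the merged weights.
merge 3/34 + 9/68 → 15/68
merge 13/68 + 15/68 → 7/17
merge 5/17 + 5/17 → 10/17
merge 7/17 + 10/17 → 1
L = 15/68 + 7/17 + 10/17 + 1 = 151/68 ≈ 2.221 bits/symbol.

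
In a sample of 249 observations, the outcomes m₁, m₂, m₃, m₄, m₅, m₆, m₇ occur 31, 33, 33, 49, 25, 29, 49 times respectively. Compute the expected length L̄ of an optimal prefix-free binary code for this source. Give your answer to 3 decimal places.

2.803 bits/symbol

Probabilities are the counts divided by 249.
Repeatedly combine the two least-probable nodes; the expected code length is the sum of the merged weights.
merge 25/249 + 29/249 → 18/83
merge 31/249 + 11/83 → 64/249
merge 11/83 + 49/249 → 82/249
merge 49/249 + 18/83 → 103/249
merge 64/249 + 82/249 → 146/249
merge 103/249 + 146/249 → 1
L = 18/83 + 64/249 + 82/249 + 103/249 + 146/249 + 1 = 698/249 ≈ 2.803 bits/symbol.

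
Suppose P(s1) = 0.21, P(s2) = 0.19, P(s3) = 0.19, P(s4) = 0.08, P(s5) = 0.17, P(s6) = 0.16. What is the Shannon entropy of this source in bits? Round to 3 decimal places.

H = −Σ pᵢ log₂ pᵢ.
−0.21·log₂(0.21) = 0.4728
−0.19·log₂(0.19) = 0.4552
−0.19·log₂(0.19) = 0.4552
−0.08·log₂(0.08) = 0.2915
−0.17·log₂(0.17) = 0.4346
−0.16·log₂(0.16) = 0.4230
Sum ≈ 2.5324 → 2.532 bits.

2.532 bits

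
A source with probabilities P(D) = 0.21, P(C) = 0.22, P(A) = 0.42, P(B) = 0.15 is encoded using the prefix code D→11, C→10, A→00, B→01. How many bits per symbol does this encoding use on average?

L̄ = Σ pᵢ·ℓᵢ = 0.21·2 + 0.22·2 + 0.42·2 + 0.15·2 = 2 bits/symbol.

2 bits/symbol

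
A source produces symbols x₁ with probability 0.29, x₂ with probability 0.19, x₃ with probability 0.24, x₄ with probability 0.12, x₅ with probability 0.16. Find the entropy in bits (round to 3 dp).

H = −Σ pᵢ log₂ pᵢ.
−0.29·log₂(0.29) = 0.5179
−0.19·log₂(0.19) = 0.4552
−0.24·log₂(0.24) = 0.4941
−0.12·log₂(0.12) = 0.3671
−0.16·log₂(0.16) = 0.4230
Sum ≈ 2.2573 → 2.257 bits.

2.257 bits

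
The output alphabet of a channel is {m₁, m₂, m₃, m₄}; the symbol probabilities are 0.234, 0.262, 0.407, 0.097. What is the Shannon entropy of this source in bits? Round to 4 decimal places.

H = −Σ pᵢ log₂ pᵢ.
−0.234·log₂(0.234) = 0.4903
−0.262·log₂(0.262) = 0.5063
−0.407·log₂(0.407) = 0.5278
−0.097·log₂(0.097) = 0.3265
Sum ≈ 1.8509 → 1.8509 bits.

1.8509 bits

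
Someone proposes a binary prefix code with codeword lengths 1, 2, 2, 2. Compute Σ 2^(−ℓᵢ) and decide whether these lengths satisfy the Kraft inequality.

With common denominator 2^2 = 4: Σ 2^(−ℓᵢ) = 2/4 + 1/4 + 1/4 + 1/4 = 5/4 = 1.25.
Kraft's inequality requires Σ ≤ 1; here Σ = 1.25 > 1, so no such prefix code exists.

1.25; no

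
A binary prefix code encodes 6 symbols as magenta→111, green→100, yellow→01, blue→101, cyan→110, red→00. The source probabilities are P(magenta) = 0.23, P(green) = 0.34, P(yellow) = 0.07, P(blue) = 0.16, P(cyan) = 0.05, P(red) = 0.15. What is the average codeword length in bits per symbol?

L̄ = Σ pᵢ·ℓᵢ = 0.23·3 + 0.34·3 + 0.07·2 + 0.16·3 + 0.05·3 + 0.15·2 = 2.78 bits/symbol.

2.78 bits/symbol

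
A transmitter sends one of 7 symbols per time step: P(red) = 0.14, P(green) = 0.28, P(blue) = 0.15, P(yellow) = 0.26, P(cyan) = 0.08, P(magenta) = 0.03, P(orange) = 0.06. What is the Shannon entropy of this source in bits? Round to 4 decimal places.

H = −Σ pᵢ log₂ pᵢ.
−0.14·log₂(0.14) = 0.3971
−0.28·log₂(0.28) = 0.5142
−0.15·log₂(0.15) = 0.4105
−0.26·log₂(0.26) = 0.5053
−0.08·log₂(0.08) = 0.2915
−0.03·log₂(0.03) = 0.1518
−0.06·log₂(0.06) = 0.2435
Sum ≈ 2.5140 → 2.5140 bits.

2.5140 bits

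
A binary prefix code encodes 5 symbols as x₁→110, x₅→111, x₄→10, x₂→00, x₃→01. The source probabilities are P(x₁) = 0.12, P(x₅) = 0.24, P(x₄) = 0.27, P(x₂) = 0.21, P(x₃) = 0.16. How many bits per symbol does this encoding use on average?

2.36 bits/symbol

L̄ = Σ pᵢ·ℓᵢ = 0.12·3 + 0.24·3 + 0.27·2 + 0.21·2 + 0.16·2 = 2.36 bits/symbol.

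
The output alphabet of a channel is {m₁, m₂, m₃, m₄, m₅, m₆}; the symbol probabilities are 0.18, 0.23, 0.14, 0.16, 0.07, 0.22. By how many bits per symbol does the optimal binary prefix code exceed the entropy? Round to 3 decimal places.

0.048 bits

Entropy H = −Σ p log₂ p ≈ 2.5022 bits.
Huffman merges: 7/100+7/50→21/100; 4/25+9/50→17/50; 21/100+11/50→43/100; 23/100+17/50→57/100; 43/100+57/100→1. L = 51/20 ≈ 2.5500.
L − H = 2.5500 − 2.5022 = 0.048 bits.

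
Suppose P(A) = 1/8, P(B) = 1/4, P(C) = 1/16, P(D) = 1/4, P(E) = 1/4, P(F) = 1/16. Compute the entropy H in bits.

2.375 bits

Each probability is a power of 1/2, so log₂(1/p) is an integer.
H = Σ p·log₂(1/p) = 1/8·3 + 1/4·2 + 1/16·4 + 1/4·2 + 1/4·2 + 1/16·4 = 2.375 bits.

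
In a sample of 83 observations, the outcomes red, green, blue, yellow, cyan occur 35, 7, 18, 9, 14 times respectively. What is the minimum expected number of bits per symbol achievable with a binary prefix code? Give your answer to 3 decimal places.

Probabilities are the counts divided by 83.
Repeatedly combine the two least-probable nodes; the expected code length is the sum of the merged weights.
merge 7/83 + 9/83 → 16/83
merge 14/83 + 16/83 → 30/83
merge 18/83 + 30/83 → 48/83
merge 35/83 + 48/83 → 1
L = 16/83 + 30/83 + 48/83 + 1 = 177/83 ≈ 2.133 bits/symbol.

2.133 bits/symbol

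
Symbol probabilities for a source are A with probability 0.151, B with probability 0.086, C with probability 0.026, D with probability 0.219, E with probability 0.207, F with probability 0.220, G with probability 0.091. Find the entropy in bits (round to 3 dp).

2.599 bits

H = −Σ pᵢ log₂ pᵢ.
−0.151·log₂(0.151) = 0.4118
−0.086·log₂(0.086) = 0.3044
−0.026·log₂(0.026) = 0.1369
−0.219·log₂(0.219) = 0.4798
−0.207·log₂(0.207) = 0.4704
−0.220·log₂(0.220) = 0.4806
−0.091·log₂(0.091) = 0.3147
Sum ≈ 2.5986 → 2.599 bits.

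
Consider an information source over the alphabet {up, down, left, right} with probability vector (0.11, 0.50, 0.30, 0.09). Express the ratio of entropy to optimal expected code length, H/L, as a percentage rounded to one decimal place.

99.1%

Entropy H = −Σ p log₂ p ≈ 1.6840 bits.
Huffman merges: 9/100+11/100→1/5; 1/5+3/10→1/2; 1/2+1/2→1. L = 17/10 ≈ 1.7000.
Efficiency = H/L = 1.6840/1.7000 = 99.1%.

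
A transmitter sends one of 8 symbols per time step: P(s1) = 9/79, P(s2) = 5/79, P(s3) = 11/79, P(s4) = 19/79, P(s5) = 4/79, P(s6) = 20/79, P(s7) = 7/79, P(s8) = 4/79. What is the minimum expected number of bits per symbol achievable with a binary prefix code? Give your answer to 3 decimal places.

2.759 bits/symbol

Repeatedly combine the two least-probable nodes; the expected code length is the sum of the merged weights.
merge 4/79 + 4/79 → 8/79
merge 5/79 + 7/79 → 12/79
merge 8/79 + 9/79 → 17/79
merge 11/79 + 12/79 → 23/79
merge 17/79 + 19/79 → 36/79
merge 20/79 + 23/79 → 43/79
merge 36/79 + 43/79 → 1
L = 8/79 + 12/79 + 17/79 + 23/79 + 36/79 + 43/79 + 1 = 218/79 ≈ 2.759 bits/symbol.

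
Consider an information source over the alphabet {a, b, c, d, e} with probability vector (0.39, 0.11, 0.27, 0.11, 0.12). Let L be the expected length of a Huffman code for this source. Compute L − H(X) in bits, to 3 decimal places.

Entropy H = −Σ p log₂ p ≈ 2.1075 bits.
Huffman merges: 11/100+11/100→11/50; 3/25+11/50→17/50; 27/100+17/50→61/100; 39/100+61/100→1. L = 217/100 ≈ 2.1700.
L − H = 2.1700 − 2.1075 = 0.063 bits.

0.063 bits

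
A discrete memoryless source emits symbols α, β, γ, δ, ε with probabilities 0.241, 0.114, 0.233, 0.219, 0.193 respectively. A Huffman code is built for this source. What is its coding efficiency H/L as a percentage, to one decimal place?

98.8%

Entropy H = −Σ p log₂ p ≈ 2.2795 bits.
Huffman merges: 57/500+193/1000→307/1000; 219/1000+233/1000→113/250; 241/1000+307/1000→137/250; 113/250+137/250→1. L = 2307/1000 ≈ 2.3070.
Efficiency = H/L = 2.2795/2.3070 = 98.8%.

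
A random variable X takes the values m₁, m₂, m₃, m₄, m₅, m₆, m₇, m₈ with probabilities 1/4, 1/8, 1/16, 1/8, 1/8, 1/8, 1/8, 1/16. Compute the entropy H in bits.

2.875 bits

Each probability is a power of 1/2, so log₂(1/p) is an integer.
H = Σ p·log₂(1/p) = 1/4·2 + 1/8·3 + 1/16·4 + 1/8·3 + 1/8·3 + 1/8·3 + 1/8·3 + 1/16·4 = 2.875 bits.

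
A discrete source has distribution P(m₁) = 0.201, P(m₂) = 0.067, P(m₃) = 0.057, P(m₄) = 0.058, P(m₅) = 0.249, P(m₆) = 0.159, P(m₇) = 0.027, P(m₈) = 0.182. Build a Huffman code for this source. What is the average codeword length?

Repeatedly combine the two least-probable nodes; the expected code length is the sum of the merged weights.
merge 27/1000 + 57/1000 → 21/250
merge 29/500 + 67/1000 → 1/8
merge 21/250 + 1/8 → 209/1000
merge 159/1000 + 91/500 → 341/1000
merge 201/1000 + 209/1000 → 41/100
merge 249/1000 + 341/1000 → 59/100
merge 41/100 + 59/100 → 1
L = 21/250 + 1/8 + 209/1000 + 341/1000 + 41/100 + 59/100 + 1 = 2759/1000 = 2.759 bits/symbol.

2.759 bits/symbol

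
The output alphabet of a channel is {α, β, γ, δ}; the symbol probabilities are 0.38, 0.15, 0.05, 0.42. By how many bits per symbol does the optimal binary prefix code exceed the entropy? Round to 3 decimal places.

Entropy H = −Σ p log₂ p ≈ 1.6827 bits.
Huffman merges: 1/20+3/20→1/5; 1/5+19/50→29/50; 21/50+29/50→1. L = 89/50 ≈ 1.7800.
L − H = 1.7800 − 1.6827 = 0.097 bits.

0.097 bits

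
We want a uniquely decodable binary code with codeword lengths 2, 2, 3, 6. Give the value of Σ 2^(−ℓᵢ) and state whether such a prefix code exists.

With common denominator 2^6 = 64: Σ 2^(−ℓᵢ) = 16/64 + 16/64 + 8/64 + 1/64 = 41/64 = 0.640625.
Kraft's inequality requires Σ ≤ 1; here Σ = 0.640625 ≤ 1, so such a prefix code exists.

0.640625; yes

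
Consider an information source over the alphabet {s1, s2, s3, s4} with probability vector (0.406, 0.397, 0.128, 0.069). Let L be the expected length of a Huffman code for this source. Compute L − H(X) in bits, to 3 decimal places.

Entropy H = −Σ p log₂ p ≈ 1.7029 bits.
Huffman merges: 69/1000+16/125→197/1000; 197/1000+397/1000→297/500; 203/500+297/500→1. L = 1791/1000 ≈ 1.7910.
L − H = 1.7910 − 1.7029 = 0.088 bits.

0.088 bits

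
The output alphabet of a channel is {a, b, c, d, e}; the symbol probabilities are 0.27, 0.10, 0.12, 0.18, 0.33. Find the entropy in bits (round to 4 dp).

2.1824 bits

H = −Σ pᵢ log₂ pᵢ.
−0.27·log₂(0.27) = 0.5100
−0.10·log₂(0.10) = 0.3322
−0.12·log₂(0.12) = 0.3671
−0.18·log₂(0.18) = 0.4453
−0.33·log₂(0.33) = 0.5278
Sum ≈ 2.1824 → 2.1824 bits.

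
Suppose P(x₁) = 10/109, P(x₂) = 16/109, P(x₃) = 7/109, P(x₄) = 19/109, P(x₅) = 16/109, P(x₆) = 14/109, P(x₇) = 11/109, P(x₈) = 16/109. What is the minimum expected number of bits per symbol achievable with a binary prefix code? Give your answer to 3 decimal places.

Repeatedly combine the two least-probable nodes; the expected code length is the sum of the merged weights.
merge 7/109 + 10/109 → 17/109
merge 11/109 + 14/109 → 25/109
merge 16/109 + 16/109 → 32/109
merge 16/109 + 17/109 → 33/109
merge 19/109 + 25/109 → 44/109
merge 32/109 + 33/109 → 65/109
merge 44/109 + 65/109 → 1
L = 17/109 + 25/109 + 32/109 + 33/109 + 44/109 + 65/109 + 1 = 325/109 ≈ 2.982 bits/symbol.

2.982 bits/symbol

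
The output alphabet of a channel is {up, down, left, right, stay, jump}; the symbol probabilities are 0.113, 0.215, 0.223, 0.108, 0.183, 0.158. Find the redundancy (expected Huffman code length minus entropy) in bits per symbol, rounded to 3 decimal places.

Entropy H = −Σ p log₂ p ≈ 2.5307 bits.
Huffman merges: 27/250+113/1000→221/1000; 79/500+183/1000→341/1000; 43/200+221/1000→109/250; 223/1000+341/1000→141/250; 109/250+141/250→1. L = 1281/500 ≈ 2.5620.
L − H = 2.5620 − 2.5307 = 0.031 bits.

0.031 bits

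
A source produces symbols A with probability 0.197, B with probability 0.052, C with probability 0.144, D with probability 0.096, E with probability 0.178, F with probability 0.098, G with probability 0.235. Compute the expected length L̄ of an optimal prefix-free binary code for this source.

Repeatedly combine the two least-probable nodes; the expected code length is the sum of the merged weights.
merge 13/250 + 12/125 → 37/250
merge 49/500 + 18/125 → 121/500
merge 37/250 + 89/500 → 163/500
merge 197/1000 + 47/200 → 54/125
merge 121/500 + 163/500 → 71/125
merge 54/125 + 71/125 → 1
L = 37/250 + 121/500 + 163/500 + 54/125 + 71/125 + 1 = 679/250 = 2.716 bits/symbol.

2.716 bits/symbol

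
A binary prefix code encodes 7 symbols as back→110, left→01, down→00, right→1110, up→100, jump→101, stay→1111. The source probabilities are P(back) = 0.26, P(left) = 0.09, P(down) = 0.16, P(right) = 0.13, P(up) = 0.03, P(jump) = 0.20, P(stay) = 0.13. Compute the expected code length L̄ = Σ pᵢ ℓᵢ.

3.01 bits/symbol

L̄ = Σ pᵢ·ℓᵢ = 0.26·3 + 0.09·2 + 0.16·2 + 0.13·4 + 0.03·3 + 0.20·3 + 0.13·4 = 3.01 bits/symbol.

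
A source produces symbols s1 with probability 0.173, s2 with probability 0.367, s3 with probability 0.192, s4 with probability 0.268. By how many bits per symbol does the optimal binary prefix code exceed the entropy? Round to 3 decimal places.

0.063 bits

Entropy H = −Σ p log₂ p ≈ 1.9349 bits.
Huffman merges: 173/1000+24/125→73/200; 67/250+73/200→633/1000; 367/1000+633/1000→1. L = 999/500 ≈ 1.9980.
L − H = 1.9980 − 1.9349 = 0.063 bits.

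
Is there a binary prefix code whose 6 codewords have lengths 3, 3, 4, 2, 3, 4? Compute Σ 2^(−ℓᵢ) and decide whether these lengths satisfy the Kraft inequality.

0.75; yes

With common denominator 2^4 = 16: Σ 2^(−ℓᵢ) = 2/16 + 2/16 + 1/16 + 4/16 + 2/16 + 1/16 = 12/16 = 0.75.
Kraft's inequality requires Σ ≤ 1; here Σ = 0.75 ≤ 1, so such a prefix code exists.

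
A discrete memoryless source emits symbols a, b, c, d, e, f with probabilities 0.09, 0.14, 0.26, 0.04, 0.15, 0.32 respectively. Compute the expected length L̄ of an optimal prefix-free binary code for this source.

2.4 bits/symbol

Repeatedly combine the two least-probable nodes; the expected code length is the sum of the merged weights.
merge 1/25 + 9/100 → 13/100
merge 13/100 + 7/50 → 27/100
merge 3/20 + 13/50 → 41/100
merge 27/100 + 8/25 → 59/100
merge 41/100 + 59/100 → 1
L = 13/100 + 27/100 + 41/100 + 59/100 + 1 = 12/5 = 2.4 bits/symbol.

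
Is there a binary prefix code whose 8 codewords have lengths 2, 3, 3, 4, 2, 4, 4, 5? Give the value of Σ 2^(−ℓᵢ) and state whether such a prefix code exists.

0.96875; yes

With common denominator 2^5 = 32: Σ 2^(−ℓᵢ) = 8/32 + 4/32 + 4/32 + 2/32 + 8/32 + 2/32 + 2/32 + 1/32 = 31/32 = 0.96875.
Kraft's inequality requires Σ ≤ 1; here Σ = 0.96875 ≤ 1, so such a prefix code exists.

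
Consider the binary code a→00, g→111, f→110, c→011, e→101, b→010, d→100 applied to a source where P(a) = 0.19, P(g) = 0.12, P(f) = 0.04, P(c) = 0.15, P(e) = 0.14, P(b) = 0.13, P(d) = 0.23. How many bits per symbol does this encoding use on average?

2.81 bits/symbol

L̄ = Σ pᵢ·ℓᵢ = 0.19·2 + 0.12·3 + 0.04·3 + 0.15·3 + 0.14·3 + 0.13·3 + 0.23·3 = 2.81 bits/symbol.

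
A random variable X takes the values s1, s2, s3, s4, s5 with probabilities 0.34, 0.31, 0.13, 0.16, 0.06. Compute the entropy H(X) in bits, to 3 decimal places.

H = −Σ pᵢ log₂ pᵢ.
−0.34·log₂(0.34) = 0.5292
−0.31·log₂(0.31) = 0.5238
−0.13·log₂(0.13) = 0.3826
−0.16·log₂(0.16) = 0.4230
−0.06·log₂(0.06) = 0.2435
Sum ≈ 2.1022 → 2.102 bits.

2.102 bits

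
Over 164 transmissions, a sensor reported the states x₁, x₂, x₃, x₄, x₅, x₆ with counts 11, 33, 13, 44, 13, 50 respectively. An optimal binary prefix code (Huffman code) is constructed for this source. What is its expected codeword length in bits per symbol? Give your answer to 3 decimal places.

Probabilities are the counts divided by 164.
Repeatedly combine the two least-probable nodes; the expected code length is the sum of the merged weights.
merge 11/164 + 13/164 → 6/41
merge 13/164 + 6/41 → 37/164
merge 33/164 + 37/164 → 35/82
merge 11/41 + 25/82 → 47/82
merge 35/82 + 47/82 → 1
L = 6/41 + 37/164 + 35/82 + 47/82 + 1 = 389/164 ≈ 2.372 bits/symbol.

2.372 bits/symbol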